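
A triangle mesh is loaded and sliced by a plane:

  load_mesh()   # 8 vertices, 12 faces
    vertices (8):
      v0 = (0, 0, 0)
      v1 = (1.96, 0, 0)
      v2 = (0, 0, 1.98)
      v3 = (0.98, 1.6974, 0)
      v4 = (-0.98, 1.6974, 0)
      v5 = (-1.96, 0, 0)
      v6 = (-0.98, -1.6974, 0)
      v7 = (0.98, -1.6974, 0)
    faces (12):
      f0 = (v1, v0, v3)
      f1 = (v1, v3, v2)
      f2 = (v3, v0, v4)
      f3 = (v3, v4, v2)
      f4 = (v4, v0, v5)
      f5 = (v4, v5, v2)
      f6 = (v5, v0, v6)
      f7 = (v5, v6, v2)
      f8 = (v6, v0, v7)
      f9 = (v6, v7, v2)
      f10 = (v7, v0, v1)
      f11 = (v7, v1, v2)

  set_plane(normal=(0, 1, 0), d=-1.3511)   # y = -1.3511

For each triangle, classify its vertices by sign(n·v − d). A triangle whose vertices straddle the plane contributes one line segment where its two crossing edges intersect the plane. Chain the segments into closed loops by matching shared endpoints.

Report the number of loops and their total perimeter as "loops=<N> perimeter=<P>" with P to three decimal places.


loops=1 perimeter=5.057

Straddling triangles (6 of 12):
  (v5,v0,v6) [++-] → (-0.780062, -1.3511, 0)–(-1.17994, -1.3511, 0)  len=0.3999
  (v5,v6,v2) [+-+] → (-1.17994, -1.3511, 0)–(-0.780062, -1.3511, 0.403955)  len=0.5684
  (v6,v0,v7) [-+-] → (-0.780062, -1.3511, 0)–(0.780062, -1.3511, 0)  len=1.5601
  (v6,v7,v2) [--+] → (0.780062, -1.3511, 0.403955)–(-0.780062, -1.3511, 0.403955)  len=1.5601
  (v7,v0,v1) [-++] → (0.780062, -1.3511, 0)–(1.17994, -1.3511, 0)  len=0.3999
  (v7,v1,v2) [-++] → (1.17994, -1.3511, 0)–(0.780062, -1.3511, 0.403955)  len=0.5684

Chained into 1 loop(s):
  loop 1: 6 segments, perimeter = 5.0568
Total perimeter = 5.057


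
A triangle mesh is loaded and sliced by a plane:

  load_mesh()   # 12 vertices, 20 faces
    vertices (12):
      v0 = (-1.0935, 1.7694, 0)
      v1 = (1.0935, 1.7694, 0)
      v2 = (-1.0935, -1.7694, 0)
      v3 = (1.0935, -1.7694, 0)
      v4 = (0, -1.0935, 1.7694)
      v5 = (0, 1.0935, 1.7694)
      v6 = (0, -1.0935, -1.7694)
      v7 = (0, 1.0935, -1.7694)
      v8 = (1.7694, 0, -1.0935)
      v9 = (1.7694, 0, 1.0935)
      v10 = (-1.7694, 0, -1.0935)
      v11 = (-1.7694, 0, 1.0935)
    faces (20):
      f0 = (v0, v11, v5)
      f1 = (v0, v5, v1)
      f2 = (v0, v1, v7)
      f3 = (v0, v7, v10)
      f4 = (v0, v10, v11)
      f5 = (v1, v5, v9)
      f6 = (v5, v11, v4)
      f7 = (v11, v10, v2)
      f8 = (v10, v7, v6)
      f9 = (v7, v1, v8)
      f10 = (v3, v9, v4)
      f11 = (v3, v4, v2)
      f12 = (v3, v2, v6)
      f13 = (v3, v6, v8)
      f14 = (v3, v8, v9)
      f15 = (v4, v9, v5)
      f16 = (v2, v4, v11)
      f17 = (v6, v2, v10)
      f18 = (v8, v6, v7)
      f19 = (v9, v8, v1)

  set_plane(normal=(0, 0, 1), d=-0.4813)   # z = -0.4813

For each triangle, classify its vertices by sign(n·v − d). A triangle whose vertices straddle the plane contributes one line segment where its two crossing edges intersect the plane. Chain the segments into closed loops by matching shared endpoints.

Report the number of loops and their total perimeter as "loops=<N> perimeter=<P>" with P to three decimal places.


Straddling triangles (10 of 20):
  (v0,v1,v7) [++-] → (0.796054, 1.58555, -0.4813)–(-0.796054, 1.58555, -0.4813)  len=1.5921
  (v0,v7,v10) [+--] → (-0.796054, 1.58555, -0.4813)–(-1.39099, 0.990605, -0.4813)  len=0.8414
  (v0,v10,v11) [+-+] → (-1.39099, 0.990605, -0.4813)–(-1.7694, 0, -0.4813)  len=1.0604
  (v11,v10,v2) [+-+] → (-1.7694, 0, -0.4813)–(-1.39099, -0.990605, -0.4813)  len=1.0604
  (v7,v1,v8) [-+-] → (0.796054, 1.58555, -0.4813)–(1.39099, 0.990605, -0.4813)  len=0.8414
  (v3,v2,v6) [++-] → (-0.796054, -1.58555, -0.4813)–(0.796054, -1.58555, -0.4813)  len=1.5921
  (v3,v6,v8) [+--] → (0.796054, -1.58555, -0.4813)–(1.39099, -0.990605, -0.4813)  len=0.8414
  (v3,v8,v9) [+-+] → (1.39099, -0.990605, -0.4813)–(1.7694, 0, -0.4813)  len=1.0604
  (v6,v2,v10) [-+-] → (-0.796054, -1.58555, -0.4813)–(-1.39099, -0.990605, -0.4813)  len=0.8414
  (v9,v8,v1) [+-+] → (1.7694, 0, -0.4813)–(1.39099, 0.990605, -0.4813)  len=1.0604

Chained into 1 loop(s):
  loop 1: 10 segments, perimeter = 10.7914
Total perimeter = 10.791

loops=1 perimeter=10.791


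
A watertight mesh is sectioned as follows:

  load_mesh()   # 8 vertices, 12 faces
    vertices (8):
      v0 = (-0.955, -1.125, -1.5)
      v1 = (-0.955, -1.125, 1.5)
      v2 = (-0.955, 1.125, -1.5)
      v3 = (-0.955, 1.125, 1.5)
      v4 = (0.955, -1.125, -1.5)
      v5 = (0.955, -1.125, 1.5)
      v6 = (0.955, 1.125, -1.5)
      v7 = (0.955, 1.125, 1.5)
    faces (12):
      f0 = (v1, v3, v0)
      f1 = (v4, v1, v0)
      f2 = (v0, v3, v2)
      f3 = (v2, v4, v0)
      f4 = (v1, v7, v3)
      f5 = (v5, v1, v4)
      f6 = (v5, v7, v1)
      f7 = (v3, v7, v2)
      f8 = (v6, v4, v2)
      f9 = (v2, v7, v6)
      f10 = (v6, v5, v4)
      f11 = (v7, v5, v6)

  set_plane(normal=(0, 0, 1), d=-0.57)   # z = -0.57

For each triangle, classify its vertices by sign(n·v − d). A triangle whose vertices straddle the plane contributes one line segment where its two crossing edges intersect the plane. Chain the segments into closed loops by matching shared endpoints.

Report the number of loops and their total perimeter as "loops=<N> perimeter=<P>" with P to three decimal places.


loops=1 perimeter=8.320

Straddling triangles (8 of 12):
  (v1,v3,v0) [++-] → (-0.955, -0.4275, -0.57)–(-0.955, -1.125, -0.57)  len=0.6975
  (v4,v1,v0) [-+-] → (0.3629, -1.125, -0.57)–(-0.955, -1.125, -0.57)  len=1.3179
  (v0,v3,v2) [-+-] → (-0.955, -0.4275, -0.57)–(-0.955, 1.125, -0.57)  len=1.5525
  (v5,v1,v4) [++-] → (0.3629, -1.125, -0.57)–(0.955, -1.125, -0.57)  len=0.5921
  (v3,v7,v2) [++-] → (-0.3629, 1.125, -0.57)–(-0.955, 1.125, -0.57)  len=0.5921
  (v2,v7,v6) [-+-] → (-0.3629, 1.125, -0.57)–(0.955, 1.125, -0.57)  len=1.3179
  (v6,v5,v4) [-+-] → (0.955, 0.4275, -0.57)–(0.955, -1.125, -0.57)  len=1.5525
  (v7,v5,v6) [++-] → (0.955, 0.4275, -0.57)–(0.955, 1.125, -0.57)  len=0.6975

Chained into 1 loop(s):
  loop 1: 8 segments, perimeter = 8.3200
Total perimeter = 8.320


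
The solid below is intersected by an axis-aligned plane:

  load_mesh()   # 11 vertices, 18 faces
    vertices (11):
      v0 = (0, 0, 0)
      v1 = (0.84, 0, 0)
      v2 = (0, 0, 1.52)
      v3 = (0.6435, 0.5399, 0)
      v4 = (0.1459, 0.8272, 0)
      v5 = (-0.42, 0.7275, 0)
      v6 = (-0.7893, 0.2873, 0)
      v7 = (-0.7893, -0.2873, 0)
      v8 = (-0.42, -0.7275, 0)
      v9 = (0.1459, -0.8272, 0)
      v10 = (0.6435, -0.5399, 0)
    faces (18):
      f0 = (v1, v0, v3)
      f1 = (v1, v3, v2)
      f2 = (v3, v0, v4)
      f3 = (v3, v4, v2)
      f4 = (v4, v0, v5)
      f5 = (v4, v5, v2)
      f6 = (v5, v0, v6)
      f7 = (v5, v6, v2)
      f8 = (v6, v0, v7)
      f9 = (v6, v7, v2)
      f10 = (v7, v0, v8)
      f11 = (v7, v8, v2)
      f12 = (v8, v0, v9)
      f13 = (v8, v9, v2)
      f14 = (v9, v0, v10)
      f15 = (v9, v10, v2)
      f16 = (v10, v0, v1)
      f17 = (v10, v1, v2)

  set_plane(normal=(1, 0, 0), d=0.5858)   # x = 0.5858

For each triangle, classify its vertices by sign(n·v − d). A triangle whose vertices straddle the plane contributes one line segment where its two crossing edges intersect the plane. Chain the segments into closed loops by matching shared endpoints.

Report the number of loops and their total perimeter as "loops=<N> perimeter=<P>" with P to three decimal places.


Straddling triangles (8 of 18):
  (v1,v0,v3) [+-+] → (0.5858, 0, 0)–(0.5858, 0.491489, 0)  len=0.4915
  (v1,v3,v2) [++-] → (0.5858, 0.491489, 0.136292)–(0.5858, 0, 0.459981)  len=0.5885
  (v3,v0,v4) [+--] → (0.5858, 0.491489, 0)–(0.5858, 0.573214, 0)  len=0.0817
  (v3,v4,v2) [+--] → (0.5858, 0.573214, 0)–(0.5858, 0.491489, 0.136292)  len=0.1589
  (v9,v0,v10) [--+] → (0.5858, -0.491489, 0)–(0.5858, -0.573214, 0)  len=0.0817
  (v9,v10,v2) [-+-] → (0.5858, -0.573214, 0)–(0.5858, -0.491489, 0.136292)  len=0.1589
  (v10,v0,v1) [+-+] → (0.5858, -0.491489, 0)–(0.5858, 0, 0)  len=0.4915
  (v10,v1,v2) [++-] → (0.5858, 0, 0.459981)–(0.5858, -0.491489, 0.136292)  len=0.5885

Chained into 1 loop(s):
  loop 1: 8 segments, perimeter = 2.6413
Total perimeter = 2.641

loops=1 perimeter=2.641


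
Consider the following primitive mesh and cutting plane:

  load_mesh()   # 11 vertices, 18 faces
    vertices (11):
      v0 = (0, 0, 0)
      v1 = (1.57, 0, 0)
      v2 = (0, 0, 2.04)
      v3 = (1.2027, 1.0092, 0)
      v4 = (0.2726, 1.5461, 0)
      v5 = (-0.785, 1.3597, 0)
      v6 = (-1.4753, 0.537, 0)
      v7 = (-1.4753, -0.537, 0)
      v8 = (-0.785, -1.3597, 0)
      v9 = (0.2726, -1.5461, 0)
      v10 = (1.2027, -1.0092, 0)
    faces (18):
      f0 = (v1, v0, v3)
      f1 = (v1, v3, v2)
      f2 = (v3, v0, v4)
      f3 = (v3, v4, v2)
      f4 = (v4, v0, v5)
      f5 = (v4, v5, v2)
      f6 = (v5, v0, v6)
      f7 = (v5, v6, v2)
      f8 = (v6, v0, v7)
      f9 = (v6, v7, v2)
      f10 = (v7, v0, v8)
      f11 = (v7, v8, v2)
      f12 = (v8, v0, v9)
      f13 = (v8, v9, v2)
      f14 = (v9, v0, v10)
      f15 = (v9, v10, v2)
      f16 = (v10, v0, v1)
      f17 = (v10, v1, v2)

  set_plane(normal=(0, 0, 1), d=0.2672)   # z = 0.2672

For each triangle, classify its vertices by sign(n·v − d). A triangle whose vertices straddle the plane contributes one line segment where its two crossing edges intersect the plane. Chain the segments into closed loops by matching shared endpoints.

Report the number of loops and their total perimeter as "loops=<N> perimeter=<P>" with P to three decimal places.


loops=1 perimeter=8.399

Straddling triangles (9 of 18):
  (v1,v3,v2) [--+] → (1.04517, 0.877015, 0.2672)–(1.36436, 0, 0.2672)  len=0.9333
  (v3,v4,v2) [--+] → (0.236895, 1.34359, 0.2672)–(1.04517, 0.877015, 0.2672)  len=0.9333
  (v4,v5,v2) [--+] → (-0.68218, 1.18161, 0.2672)–(0.236895, 1.34359, 0.2672)  len=0.9332
  (v5,v6,v2) [--+] → (-1.28206, 0.466664, 0.2672)–(-0.68218, 1.18161, 0.2672)  len=0.9333
  (v6,v7,v2) [--+] → (-1.28206, -0.466664, 0.2672)–(-1.28206, 0.466664, 0.2672)  len=0.9333
  (v7,v8,v2) [--+] → (-0.68218, -1.18161, 0.2672)–(-1.28206, -0.466664, 0.2672)  len=0.9333
  (v8,v9,v2) [--+] → (0.236895, -1.34359, 0.2672)–(-0.68218, -1.18161, 0.2672)  len=0.9332
  (v9,v10,v2) [--+] → (1.04517, -0.877015, 0.2672)–(0.236895, -1.34359, 0.2672)  len=0.9333
  (v10,v1,v2) [--+] → (1.36436, 0, 0.2672)–(1.04517, -0.877015, 0.2672)  len=0.9333

Chained into 1 loop(s):
  loop 1: 9 segments, perimeter = 8.3995
Total perimeter = 8.399


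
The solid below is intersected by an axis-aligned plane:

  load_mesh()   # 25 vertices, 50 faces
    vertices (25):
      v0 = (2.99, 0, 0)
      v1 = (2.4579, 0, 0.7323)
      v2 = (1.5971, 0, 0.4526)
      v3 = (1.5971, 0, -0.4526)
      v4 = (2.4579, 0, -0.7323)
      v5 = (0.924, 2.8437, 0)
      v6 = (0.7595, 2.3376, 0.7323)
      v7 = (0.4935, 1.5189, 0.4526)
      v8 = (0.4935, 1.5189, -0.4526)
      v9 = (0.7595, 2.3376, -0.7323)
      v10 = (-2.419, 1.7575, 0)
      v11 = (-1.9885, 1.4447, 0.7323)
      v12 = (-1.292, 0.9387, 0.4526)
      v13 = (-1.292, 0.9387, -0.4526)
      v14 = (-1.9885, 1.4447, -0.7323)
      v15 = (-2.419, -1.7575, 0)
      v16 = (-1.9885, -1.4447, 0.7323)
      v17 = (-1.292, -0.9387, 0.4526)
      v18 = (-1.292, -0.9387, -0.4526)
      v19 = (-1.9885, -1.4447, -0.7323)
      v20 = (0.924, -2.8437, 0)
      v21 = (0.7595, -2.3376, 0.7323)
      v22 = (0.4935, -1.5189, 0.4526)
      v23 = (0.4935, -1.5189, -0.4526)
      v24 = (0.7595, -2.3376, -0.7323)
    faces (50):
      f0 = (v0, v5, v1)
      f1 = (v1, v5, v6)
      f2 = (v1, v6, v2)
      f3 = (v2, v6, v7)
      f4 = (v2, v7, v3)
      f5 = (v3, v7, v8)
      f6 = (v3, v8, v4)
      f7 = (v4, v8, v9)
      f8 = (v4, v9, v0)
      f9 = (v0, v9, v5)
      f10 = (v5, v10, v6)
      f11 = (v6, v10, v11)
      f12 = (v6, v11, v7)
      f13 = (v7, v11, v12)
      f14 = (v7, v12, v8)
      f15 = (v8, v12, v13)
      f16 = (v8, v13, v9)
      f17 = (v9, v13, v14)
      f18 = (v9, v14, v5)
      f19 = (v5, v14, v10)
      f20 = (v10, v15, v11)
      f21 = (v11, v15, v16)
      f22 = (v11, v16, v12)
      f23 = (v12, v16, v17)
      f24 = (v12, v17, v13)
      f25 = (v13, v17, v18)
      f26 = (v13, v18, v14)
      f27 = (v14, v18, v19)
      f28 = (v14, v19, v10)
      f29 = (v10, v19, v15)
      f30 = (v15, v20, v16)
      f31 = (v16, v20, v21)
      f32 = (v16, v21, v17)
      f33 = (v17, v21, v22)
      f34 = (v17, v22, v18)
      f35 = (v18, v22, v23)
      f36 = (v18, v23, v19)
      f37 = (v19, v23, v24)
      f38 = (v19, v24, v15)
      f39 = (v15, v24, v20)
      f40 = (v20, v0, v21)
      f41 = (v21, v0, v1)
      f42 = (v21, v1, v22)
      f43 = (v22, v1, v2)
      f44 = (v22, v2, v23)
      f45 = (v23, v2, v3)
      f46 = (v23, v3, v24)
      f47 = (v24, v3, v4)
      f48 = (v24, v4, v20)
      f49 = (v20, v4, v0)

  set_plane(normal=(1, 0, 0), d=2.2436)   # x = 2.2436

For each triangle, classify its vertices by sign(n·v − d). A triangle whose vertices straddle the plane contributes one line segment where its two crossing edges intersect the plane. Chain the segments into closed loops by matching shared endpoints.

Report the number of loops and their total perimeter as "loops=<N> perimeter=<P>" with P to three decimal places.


loops=1 perimeter=5.355

Straddling triangles (14 of 50):
  (v0,v5,v1) [+-+] → (2.2436, 1.02737, 0)–(2.2436, 0.397291, 0.629991)  len=0.8910
  (v1,v5,v6) [+--] → (2.2436, 0.397291, 0.629991)–(2.2436, 0.294953, 0.7323)  len=0.1447
  (v1,v6,v2) [+--] → (2.2436, 0.294953, 0.7323)–(2.2436, 0, 0.662667)  len=0.3031
  (v3,v8,v4) [--+] → (2.2436, 0.1657, -0.701787)–(2.2436, 0, -0.662667)  len=0.1703
  (v4,v8,v9) [+--] → (2.2436, 0.1657, -0.701787)–(2.2436, 0.294953, -0.7323)  len=0.1328
  (v4,v9,v0) [+-+] → (2.2436, 0.294953, -0.7323)–(2.2436, 0.782239, -0.245052)  len=0.6891
  (v0,v9,v5) [+--] → (2.2436, 0.782239, -0.245052)–(2.2436, 1.02737, 0)  len=0.3466
  (v20,v0,v21) [-+-] → (2.2436, -1.02737, 0)–(2.2436, -0.782239, 0.245052)  len=0.3466
  (v21,v0,v1) [-++] → (2.2436, -0.782239, 0.245052)–(2.2436, -0.294953, 0.7323)  len=0.6891
  (v21,v1,v22) [-+-] → (2.2436, -0.294953, 0.7323)–(2.2436, -0.1657, 0.701787)  len=0.1328
  (v22,v1,v2) [-+-] → (2.2436, -0.1657, 0.701787)–(2.2436, 0, 0.662667)  len=0.1703
  (v24,v3,v4) [--+] → (2.2436, 0, -0.662667)–(2.2436, -0.294953, -0.7323)  len=0.3031
  (v24,v4,v20) [-+-] → (2.2436, -0.294953, -0.7323)–(2.2436, -0.397291, -0.629991)  len=0.1447
  (v20,v4,v0) [-++] → (2.2436, -0.397291, -0.629991)–(2.2436, -1.02737, 0)  len=0.8910

Chained into 1 loop(s):
  loop 1: 14 segments, perimeter = 5.3551
Total perimeter = 5.355


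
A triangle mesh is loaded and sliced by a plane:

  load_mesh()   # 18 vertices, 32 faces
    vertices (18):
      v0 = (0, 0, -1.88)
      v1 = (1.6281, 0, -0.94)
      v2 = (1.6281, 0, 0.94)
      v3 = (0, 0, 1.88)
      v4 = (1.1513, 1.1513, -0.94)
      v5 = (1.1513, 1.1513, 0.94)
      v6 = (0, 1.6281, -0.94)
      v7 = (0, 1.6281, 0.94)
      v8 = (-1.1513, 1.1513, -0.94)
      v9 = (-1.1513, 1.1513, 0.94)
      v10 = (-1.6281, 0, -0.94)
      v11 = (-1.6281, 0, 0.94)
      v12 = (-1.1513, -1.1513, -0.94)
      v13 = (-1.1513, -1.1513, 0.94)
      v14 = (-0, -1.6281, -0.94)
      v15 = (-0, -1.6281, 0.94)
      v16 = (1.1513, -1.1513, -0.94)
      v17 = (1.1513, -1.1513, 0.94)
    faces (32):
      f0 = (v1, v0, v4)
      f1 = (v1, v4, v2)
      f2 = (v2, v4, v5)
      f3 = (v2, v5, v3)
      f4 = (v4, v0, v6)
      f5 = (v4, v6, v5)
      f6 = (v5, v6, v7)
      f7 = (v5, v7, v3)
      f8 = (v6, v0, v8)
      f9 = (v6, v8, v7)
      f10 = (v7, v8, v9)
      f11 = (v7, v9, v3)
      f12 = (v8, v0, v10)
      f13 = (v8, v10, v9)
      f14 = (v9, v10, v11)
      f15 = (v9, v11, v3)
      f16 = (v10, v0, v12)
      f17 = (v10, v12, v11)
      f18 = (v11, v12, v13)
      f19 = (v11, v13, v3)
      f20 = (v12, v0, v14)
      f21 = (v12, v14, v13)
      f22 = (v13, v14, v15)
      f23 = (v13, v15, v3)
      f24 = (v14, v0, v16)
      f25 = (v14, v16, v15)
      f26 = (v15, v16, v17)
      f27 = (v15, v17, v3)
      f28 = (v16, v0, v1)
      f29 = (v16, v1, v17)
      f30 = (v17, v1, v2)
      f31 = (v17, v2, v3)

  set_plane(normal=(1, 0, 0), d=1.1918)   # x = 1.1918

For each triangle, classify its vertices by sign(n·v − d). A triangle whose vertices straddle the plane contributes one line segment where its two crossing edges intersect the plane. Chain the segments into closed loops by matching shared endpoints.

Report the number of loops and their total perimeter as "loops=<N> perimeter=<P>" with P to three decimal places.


loops=1 perimeter=8.093

Straddling triangles (8 of 32):
  (v1,v0,v4) [+--] → (1.1918, 0, -1.1919)–(1.1918, 1.05351, -0.94)  len=1.0832
  (v1,v4,v2) [+-+] → (1.1918, 1.05351, -0.94)–(1.1918, 1.05351, -0.78031)  len=0.1597
  (v2,v4,v5) [+--] → (1.1918, 1.05351, -0.78031)–(1.1918, 1.05351, 0.94)  len=1.7203
  (v2,v5,v3) [+--] → (1.1918, 1.05351, 0.94)–(1.1918, 0, 1.1919)  len=1.0832
  (v16,v0,v1) [--+] → (1.1918, 0, -1.1919)–(1.1918, -1.05351, -0.94)  len=1.0832
  (v16,v1,v17) [-+-] → (1.1918, -1.05351, -0.94)–(1.1918, -1.05351, 0.78031)  len=1.7203
  (v17,v1,v2) [-++] → (1.1918, -1.05351, 0.78031)–(1.1918, -1.05351, 0.94)  len=0.1597
  (v17,v2,v3) [-+-] → (1.1918, -1.05351, 0.94)–(1.1918, 0, 1.1919)  len=1.0832

Chained into 1 loop(s):
  loop 1: 8 segments, perimeter = 8.0928
Total perimeter = 8.093


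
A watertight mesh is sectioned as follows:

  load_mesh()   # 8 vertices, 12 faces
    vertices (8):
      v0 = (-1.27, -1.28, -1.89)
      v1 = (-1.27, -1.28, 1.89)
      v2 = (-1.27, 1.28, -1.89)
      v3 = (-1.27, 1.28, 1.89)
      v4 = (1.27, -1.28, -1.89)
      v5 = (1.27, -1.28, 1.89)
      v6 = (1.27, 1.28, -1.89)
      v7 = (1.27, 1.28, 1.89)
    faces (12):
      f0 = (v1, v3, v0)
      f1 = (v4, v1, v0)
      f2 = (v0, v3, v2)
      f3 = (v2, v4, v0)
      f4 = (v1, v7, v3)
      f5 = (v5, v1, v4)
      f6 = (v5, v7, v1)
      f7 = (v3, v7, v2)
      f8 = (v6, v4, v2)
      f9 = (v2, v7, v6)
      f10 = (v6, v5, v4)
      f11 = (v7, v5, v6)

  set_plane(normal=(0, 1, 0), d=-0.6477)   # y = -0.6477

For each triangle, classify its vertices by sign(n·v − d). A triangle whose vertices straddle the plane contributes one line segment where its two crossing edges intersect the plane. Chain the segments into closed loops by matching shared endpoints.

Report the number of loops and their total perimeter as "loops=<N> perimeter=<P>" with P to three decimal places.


Straddling triangles (8 of 12):
  (v1,v3,v0) [-+-] → (-1.27, -0.6477, 1.89)–(-1.27, -0.6477, -0.95637)  len=2.8464
  (v0,v3,v2) [-++] → (-1.27, -0.6477, -0.95637)–(-1.27, -0.6477, -1.89)  len=0.9336
  (v2,v4,v0) [+--] → (0.64264, -0.6477, -1.89)–(-1.27, -0.6477, -1.89)  len=1.9126
  (v1,v7,v3) [-++] → (-0.64264, -0.6477, 1.89)–(-1.27, -0.6477, 1.89)  len=0.6274
  (v5,v7,v1) [-+-] → (1.27, -0.6477, 1.89)–(-0.64264, -0.6477, 1.89)  len=1.9126
  (v6,v4,v2) [+-+] → (1.27, -0.6477, -1.89)–(0.64264, -0.6477, -1.89)  len=0.6274
  (v6,v5,v4) [+--] → (1.27, -0.6477, 0.95637)–(1.27, -0.6477, -1.89)  len=2.8464
  (v7,v5,v6) [+-+] → (1.27, -0.6477, 1.89)–(1.27, -0.6477, 0.95637)  len=0.9336

Chained into 1 loop(s):
  loop 1: 8 segments, perimeter = 12.6400
Total perimeter = 12.640

loops=1 perimeter=12.640


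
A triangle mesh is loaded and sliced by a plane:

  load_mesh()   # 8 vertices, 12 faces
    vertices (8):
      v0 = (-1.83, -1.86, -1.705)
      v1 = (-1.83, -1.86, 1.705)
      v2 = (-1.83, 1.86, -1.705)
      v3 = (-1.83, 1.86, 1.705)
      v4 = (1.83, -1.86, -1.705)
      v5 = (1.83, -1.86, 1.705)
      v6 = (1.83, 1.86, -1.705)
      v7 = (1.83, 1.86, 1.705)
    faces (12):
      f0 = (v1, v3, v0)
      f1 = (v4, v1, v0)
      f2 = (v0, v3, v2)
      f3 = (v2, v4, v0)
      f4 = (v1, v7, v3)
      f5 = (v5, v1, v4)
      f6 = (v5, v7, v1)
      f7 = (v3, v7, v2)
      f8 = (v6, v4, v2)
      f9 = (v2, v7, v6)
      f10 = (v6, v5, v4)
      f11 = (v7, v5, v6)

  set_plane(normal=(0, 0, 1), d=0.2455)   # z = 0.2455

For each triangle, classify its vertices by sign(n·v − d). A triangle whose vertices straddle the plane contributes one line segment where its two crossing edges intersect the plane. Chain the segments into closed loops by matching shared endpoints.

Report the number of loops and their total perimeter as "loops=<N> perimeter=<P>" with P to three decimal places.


Straddling triangles (8 of 12):
  (v1,v3,v0) [++-] → (-1.83, 0.267818, 0.2455)–(-1.83, -1.86, 0.2455)  len=2.1278
  (v4,v1,v0) [-+-] → (-0.263499, -1.86, 0.2455)–(-1.83, -1.86, 0.2455)  len=1.5665
  (v0,v3,v2) [-+-] → (-1.83, 0.267818, 0.2455)–(-1.83, 1.86, 0.2455)  len=1.5922
  (v5,v1,v4) [++-] → (-0.263499, -1.86, 0.2455)–(1.83, -1.86, 0.2455)  len=2.0935
  (v3,v7,v2) [++-] → (0.263499, 1.86, 0.2455)–(-1.83, 1.86, 0.2455)  len=2.0935
  (v2,v7,v6) [-+-] → (0.263499, 1.86, 0.2455)–(1.83, 1.86, 0.2455)  len=1.5665
  (v6,v5,v4) [-+-] → (1.83, -0.267818, 0.2455)–(1.83, -1.86, 0.2455)  len=1.5922
  (v7,v5,v6) [++-] → (1.83, -0.267818, 0.2455)–(1.83, 1.86, 0.2455)  len=2.1278

Chained into 1 loop(s):
  loop 1: 8 segments, perimeter = 14.7600
Total perimeter = 14.760

loops=1 perimeter=14.760


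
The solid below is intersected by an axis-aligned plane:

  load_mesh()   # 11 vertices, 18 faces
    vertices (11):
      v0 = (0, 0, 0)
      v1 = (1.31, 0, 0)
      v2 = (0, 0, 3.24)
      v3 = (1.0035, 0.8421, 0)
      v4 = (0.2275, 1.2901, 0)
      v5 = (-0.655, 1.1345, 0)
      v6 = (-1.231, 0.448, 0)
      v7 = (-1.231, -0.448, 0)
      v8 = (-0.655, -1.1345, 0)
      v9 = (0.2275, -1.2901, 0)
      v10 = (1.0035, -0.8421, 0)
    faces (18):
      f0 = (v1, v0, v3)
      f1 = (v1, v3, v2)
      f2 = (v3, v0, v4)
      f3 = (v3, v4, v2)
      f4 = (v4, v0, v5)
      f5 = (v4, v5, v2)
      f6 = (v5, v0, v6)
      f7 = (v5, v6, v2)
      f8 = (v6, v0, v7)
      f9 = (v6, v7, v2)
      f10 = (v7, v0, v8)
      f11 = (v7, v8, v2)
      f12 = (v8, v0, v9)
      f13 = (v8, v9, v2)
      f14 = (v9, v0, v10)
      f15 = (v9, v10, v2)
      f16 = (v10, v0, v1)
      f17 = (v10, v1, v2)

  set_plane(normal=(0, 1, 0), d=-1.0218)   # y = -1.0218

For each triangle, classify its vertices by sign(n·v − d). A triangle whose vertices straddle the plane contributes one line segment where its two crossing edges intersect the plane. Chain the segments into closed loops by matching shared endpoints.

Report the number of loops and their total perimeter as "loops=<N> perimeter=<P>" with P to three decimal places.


loops=1 perimeter=3.494

Straddling triangles (6 of 18):
  (v7,v0,v8) [++-] → (-0.589933, -1.0218, 0)–(-0.74956, -1.0218, 0)  len=0.1596
  (v7,v8,v2) [+-+] → (-0.74956, -1.0218, 0)–(-0.589933, -1.0218, 0.321858)  len=0.3593
  (v8,v0,v9) [-+-] → (-0.589933, -1.0218, 0)–(0.180187, -1.0218, 0)  len=0.7701
  (v8,v9,v2) [--+] → (0.180187, -1.0218, 0.673818)–(-0.589933, -1.0218, 0.321858)  len=0.8467
  (v9,v0,v10) [-++] → (0.180187, -1.0218, 0)–(0.692234, -1.0218, 0)  len=0.5120
  (v9,v10,v2) [-++] → (0.692234, -1.0218, 0)–(0.180187, -1.0218, 0.673818)  len=0.8463

Chained into 1 loop(s):
  loop 1: 6 segments, perimeter = 3.4941
Total perimeter = 3.494


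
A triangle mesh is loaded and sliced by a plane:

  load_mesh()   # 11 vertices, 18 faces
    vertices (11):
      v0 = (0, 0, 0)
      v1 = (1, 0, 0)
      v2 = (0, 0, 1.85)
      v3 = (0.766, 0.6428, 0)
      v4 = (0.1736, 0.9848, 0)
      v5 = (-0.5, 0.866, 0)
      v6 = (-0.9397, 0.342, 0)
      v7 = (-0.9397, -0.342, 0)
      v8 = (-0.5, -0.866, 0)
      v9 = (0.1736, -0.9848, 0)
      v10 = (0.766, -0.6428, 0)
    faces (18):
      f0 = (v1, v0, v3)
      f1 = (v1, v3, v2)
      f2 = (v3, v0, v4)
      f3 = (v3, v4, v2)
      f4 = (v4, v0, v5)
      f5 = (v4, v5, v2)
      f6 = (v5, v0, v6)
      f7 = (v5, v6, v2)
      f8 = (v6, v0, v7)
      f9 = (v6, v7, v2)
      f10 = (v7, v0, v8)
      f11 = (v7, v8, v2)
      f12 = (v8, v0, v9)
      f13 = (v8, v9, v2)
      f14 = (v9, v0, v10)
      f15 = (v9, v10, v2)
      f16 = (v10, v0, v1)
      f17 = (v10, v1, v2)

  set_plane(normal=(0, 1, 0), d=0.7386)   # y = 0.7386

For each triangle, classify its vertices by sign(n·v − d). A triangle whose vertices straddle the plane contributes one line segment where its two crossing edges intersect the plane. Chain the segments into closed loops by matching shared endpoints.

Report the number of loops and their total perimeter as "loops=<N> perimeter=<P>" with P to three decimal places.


Straddling triangles (6 of 18):
  (v3,v0,v4) [--+] → (0.1302, 0.7386, 0)–(0.600059, 0.7386, 0)  len=0.4699
  (v3,v4,v2) [-+-] → (0.600059, 0.7386, 0)–(0.1302, 0.7386, 0.4625)  len=0.6593
  (v4,v0,v5) [+-+] → (0.1302, 0.7386, 0)–(-0.426443, 0.7386, 0)  len=0.5566
  (v4,v5,v2) [++-] → (-0.426443, 0.7386, 0.272159)–(0.1302, 0.7386, 0.4625)  len=0.5883
  (v5,v0,v6) [+--] → (-0.426443, 0.7386, 0)–(-0.606904, 0.7386, 0)  len=0.1805
  (v5,v6,v2) [+--] → (-0.606904, 0.7386, 0)–(-0.426443, 0.7386, 0.272159)  len=0.3266

Chained into 1 loop(s):
  loop 1: 6 segments, perimeter = 2.7811
Total perimeter = 2.781

loops=1 perimeter=2.781


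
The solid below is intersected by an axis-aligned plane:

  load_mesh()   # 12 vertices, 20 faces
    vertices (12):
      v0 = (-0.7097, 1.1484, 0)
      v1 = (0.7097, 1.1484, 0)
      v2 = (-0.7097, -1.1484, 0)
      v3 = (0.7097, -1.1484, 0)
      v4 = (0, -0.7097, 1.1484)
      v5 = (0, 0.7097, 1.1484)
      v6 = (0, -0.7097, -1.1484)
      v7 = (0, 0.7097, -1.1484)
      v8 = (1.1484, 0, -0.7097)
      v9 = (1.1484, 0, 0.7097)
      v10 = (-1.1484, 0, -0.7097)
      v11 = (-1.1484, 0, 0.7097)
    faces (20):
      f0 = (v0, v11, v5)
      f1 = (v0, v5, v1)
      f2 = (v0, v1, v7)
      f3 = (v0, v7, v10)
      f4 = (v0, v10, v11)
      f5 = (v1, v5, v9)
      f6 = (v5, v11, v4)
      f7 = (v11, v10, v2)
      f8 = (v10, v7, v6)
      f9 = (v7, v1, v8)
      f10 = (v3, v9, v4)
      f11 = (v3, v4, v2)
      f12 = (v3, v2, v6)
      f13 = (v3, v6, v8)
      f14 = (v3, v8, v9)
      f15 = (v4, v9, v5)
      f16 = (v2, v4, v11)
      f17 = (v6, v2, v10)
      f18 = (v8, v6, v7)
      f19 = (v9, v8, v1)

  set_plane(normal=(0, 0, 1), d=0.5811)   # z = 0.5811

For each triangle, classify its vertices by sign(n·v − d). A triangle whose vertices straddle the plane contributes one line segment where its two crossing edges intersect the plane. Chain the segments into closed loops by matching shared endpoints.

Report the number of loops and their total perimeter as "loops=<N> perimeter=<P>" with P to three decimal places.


Straddling triangles (10 of 20):
  (v0,v11,v5) [-++] → (-1.06891, 0.208094, 0.5811)–(-0.350586, 0.926414, 0.5811)  len=1.0159
  (v0,v5,v1) [-+-] → (-0.350586, 0.926414, 0.5811)–(0.350586, 0.926414, 0.5811)  len=0.7012
  (v0,v10,v11) [--+] → (-1.1484, 0, 0.5811)–(-1.06891, 0.208094, 0.5811)  len=0.2228
  (v1,v5,v9) [-++] → (0.350586, 0.926414, 0.5811)–(1.06891, 0.208094, 0.5811)  len=1.0159
  (v11,v10,v2) [+--] → (-1.1484, 0, 0.5811)–(-1.06891, -0.208094, 0.5811)  len=0.2228
  (v3,v9,v4) [-++] → (1.06891, -0.208094, 0.5811)–(0.350586, -0.926414, 0.5811)  len=1.0159
  (v3,v4,v2) [-+-] → (0.350586, -0.926414, 0.5811)–(-0.350586, -0.926414, 0.5811)  len=0.7012
  (v3,v8,v9) [--+] → (1.1484, 0, 0.5811)–(1.06891, -0.208094, 0.5811)  len=0.2228
  (v2,v4,v11) [-++] → (-0.350586, -0.926414, 0.5811)–(-1.06891, -0.208094, 0.5811)  len=1.0159
  (v9,v8,v1) [+--] → (1.1484, 0, 0.5811)–(1.06891, 0.208094, 0.5811)  len=0.2228

Chained into 1 loop(s):
  loop 1: 10 segments, perimeter = 6.3568
Total perimeter = 6.357

loops=1 perimeter=6.357


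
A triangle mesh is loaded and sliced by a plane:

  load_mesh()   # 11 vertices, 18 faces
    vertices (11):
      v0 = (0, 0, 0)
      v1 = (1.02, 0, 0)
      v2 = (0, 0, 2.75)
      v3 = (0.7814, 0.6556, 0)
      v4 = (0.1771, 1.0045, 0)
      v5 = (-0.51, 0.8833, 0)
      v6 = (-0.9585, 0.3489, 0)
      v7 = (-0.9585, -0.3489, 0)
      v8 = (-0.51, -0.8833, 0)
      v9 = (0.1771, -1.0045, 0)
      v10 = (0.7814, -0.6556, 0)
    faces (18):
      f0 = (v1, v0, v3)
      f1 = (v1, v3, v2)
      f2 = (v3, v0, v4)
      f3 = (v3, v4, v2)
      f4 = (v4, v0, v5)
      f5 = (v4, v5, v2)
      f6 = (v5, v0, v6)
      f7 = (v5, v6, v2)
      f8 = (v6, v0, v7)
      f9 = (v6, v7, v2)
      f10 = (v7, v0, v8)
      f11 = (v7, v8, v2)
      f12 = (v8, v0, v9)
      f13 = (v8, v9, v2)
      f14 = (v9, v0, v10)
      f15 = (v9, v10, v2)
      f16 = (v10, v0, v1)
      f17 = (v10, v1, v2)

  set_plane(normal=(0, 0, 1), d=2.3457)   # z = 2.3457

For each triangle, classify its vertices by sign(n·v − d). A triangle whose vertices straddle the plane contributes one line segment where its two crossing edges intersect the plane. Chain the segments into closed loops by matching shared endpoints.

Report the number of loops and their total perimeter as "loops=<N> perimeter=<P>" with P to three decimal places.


Straddling triangles (9 of 18):
  (v1,v3,v2) [--+] → (0.11488, 0.0963851, 2.3457)–(0.149959, 0, 2.3457)  len=0.1026
  (v3,v4,v2) [--+] → (0.0260369, 0.14768, 2.3457)–(0.11488, 0.0963851, 2.3457)  len=0.1026
  (v4,v5,v2) [--+] → (-0.0749793, 0.129861, 2.3457)–(0.0260369, 0.14768, 2.3457)  len=0.1026
  (v5,v6,v2) [--+] → (-0.140917, 0.0512946, 2.3457)–(-0.0749793, 0.129861, 2.3457)  len=0.1026
  (v6,v7,v2) [--+] → (-0.140917, -0.0512946, 2.3457)–(-0.140917, 0.0512946, 2.3457)  len=0.1026
  (v7,v8,v2) [--+] → (-0.0749793, -0.129861, 2.3457)–(-0.140917, -0.0512946, 2.3457)  len=0.1026
  (v8,v9,v2) [--+] → (0.0260369, -0.14768, 2.3457)–(-0.0749793, -0.129861, 2.3457)  len=0.1026
  (v9,v10,v2) [--+] → (0.11488, -0.0963851, 2.3457)–(0.0260369, -0.14768, 2.3457)  len=0.1026
  (v10,v1,v2) [--+] → (0.149959, 0, 2.3457)–(0.11488, -0.0963851, 2.3457)  len=0.1026

Chained into 1 loop(s):
  loop 1: 9 segments, perimeter = 0.9232
Total perimeter = 0.923

loops=1 perimeter=0.923


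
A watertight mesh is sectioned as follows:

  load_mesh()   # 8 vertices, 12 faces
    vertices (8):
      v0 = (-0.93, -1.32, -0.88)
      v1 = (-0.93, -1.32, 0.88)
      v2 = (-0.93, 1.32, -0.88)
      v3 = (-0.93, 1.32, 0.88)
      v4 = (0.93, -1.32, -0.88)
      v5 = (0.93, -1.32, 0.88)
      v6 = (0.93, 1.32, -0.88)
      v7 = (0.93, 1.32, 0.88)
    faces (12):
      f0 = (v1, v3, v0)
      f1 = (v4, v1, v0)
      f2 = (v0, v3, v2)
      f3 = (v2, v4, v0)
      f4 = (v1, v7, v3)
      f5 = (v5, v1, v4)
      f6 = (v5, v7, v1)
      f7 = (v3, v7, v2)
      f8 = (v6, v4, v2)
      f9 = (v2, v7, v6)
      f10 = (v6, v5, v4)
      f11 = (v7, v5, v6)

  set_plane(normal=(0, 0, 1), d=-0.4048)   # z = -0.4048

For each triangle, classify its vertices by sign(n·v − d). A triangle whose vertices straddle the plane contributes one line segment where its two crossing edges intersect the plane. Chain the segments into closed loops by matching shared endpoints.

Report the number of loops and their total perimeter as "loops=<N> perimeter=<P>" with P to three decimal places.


Straddling triangles (8 of 12):
  (v1,v3,v0) [++-] → (-0.93, -0.6072, -0.4048)–(-0.93, -1.32, -0.4048)  len=0.7128
  (v4,v1,v0) [-+-] → (0.4278, -1.32, -0.4048)–(-0.93, -1.32, -0.4048)  len=1.3578
  (v0,v3,v2) [-+-] → (-0.93, -0.6072, -0.4048)–(-0.93, 1.32, -0.4048)  len=1.9272
  (v5,v1,v4) [++-] → (0.4278, -1.32, -0.4048)–(0.93, -1.32, -0.4048)  len=0.5022
  (v3,v7,v2) [++-] → (-0.4278, 1.32, -0.4048)–(-0.93, 1.32, -0.4048)  len=0.5022
  (v2,v7,v6) [-+-] → (-0.4278, 1.32, -0.4048)–(0.93, 1.32, -0.4048)  len=1.3578
  (v6,v5,v4) [-+-] → (0.93, 0.6072, -0.4048)–(0.93, -1.32, -0.4048)  len=1.9272
  (v7,v5,v6) [++-] → (0.93, 0.6072, -0.4048)–(0.93, 1.32, -0.4048)  len=0.7128

Chained into 1 loop(s):
  loop 1: 8 segments, perimeter = 9.0000
Total perimeter = 9.000

loops=1 perimeter=9.000


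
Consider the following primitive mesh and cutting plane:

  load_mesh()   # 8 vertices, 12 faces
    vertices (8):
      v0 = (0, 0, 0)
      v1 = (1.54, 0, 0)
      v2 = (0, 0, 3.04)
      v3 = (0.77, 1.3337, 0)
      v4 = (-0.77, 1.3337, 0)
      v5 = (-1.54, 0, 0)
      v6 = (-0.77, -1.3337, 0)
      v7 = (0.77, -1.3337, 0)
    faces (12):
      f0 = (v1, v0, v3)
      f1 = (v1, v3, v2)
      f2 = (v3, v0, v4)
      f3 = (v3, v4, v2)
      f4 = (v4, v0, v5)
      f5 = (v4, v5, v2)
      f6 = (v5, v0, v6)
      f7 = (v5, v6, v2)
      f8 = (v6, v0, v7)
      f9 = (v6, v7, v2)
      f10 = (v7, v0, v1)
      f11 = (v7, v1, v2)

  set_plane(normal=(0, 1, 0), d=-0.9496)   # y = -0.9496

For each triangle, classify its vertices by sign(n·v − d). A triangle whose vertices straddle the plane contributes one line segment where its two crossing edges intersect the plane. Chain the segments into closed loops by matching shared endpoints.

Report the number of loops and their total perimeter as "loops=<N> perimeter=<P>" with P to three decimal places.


Straddling triangles (6 of 12):
  (v5,v0,v6) [++-] → (-0.548243, -0.9496, 0)–(-0.991757, -0.9496, 0)  len=0.4435
  (v5,v6,v2) [+-+] → (-0.991757, -0.9496, 0)–(-0.548243, -0.9496, 0.875507)  len=0.9814
  (v6,v0,v7) [-+-] → (-0.548243, -0.9496, 0)–(0.548243, -0.9496, 0)  len=1.0965
  (v6,v7,v2) [--+] → (0.548243, -0.9496, 0.875507)–(-0.548243, -0.9496, 0.875507)  len=1.0965
  (v7,v0,v1) [-++] → (0.548243, -0.9496, 0)–(0.991757, -0.9496, 0)  len=0.4435
  (v7,v1,v2) [-++] → (0.991757, -0.9496, 0)–(0.548243, -0.9496, 0.875507)  len=0.9814

Chained into 1 loop(s):
  loop 1: 6 segments, perimeter = 5.0429
Total perimeter = 5.043

loops=1 perimeter=5.043


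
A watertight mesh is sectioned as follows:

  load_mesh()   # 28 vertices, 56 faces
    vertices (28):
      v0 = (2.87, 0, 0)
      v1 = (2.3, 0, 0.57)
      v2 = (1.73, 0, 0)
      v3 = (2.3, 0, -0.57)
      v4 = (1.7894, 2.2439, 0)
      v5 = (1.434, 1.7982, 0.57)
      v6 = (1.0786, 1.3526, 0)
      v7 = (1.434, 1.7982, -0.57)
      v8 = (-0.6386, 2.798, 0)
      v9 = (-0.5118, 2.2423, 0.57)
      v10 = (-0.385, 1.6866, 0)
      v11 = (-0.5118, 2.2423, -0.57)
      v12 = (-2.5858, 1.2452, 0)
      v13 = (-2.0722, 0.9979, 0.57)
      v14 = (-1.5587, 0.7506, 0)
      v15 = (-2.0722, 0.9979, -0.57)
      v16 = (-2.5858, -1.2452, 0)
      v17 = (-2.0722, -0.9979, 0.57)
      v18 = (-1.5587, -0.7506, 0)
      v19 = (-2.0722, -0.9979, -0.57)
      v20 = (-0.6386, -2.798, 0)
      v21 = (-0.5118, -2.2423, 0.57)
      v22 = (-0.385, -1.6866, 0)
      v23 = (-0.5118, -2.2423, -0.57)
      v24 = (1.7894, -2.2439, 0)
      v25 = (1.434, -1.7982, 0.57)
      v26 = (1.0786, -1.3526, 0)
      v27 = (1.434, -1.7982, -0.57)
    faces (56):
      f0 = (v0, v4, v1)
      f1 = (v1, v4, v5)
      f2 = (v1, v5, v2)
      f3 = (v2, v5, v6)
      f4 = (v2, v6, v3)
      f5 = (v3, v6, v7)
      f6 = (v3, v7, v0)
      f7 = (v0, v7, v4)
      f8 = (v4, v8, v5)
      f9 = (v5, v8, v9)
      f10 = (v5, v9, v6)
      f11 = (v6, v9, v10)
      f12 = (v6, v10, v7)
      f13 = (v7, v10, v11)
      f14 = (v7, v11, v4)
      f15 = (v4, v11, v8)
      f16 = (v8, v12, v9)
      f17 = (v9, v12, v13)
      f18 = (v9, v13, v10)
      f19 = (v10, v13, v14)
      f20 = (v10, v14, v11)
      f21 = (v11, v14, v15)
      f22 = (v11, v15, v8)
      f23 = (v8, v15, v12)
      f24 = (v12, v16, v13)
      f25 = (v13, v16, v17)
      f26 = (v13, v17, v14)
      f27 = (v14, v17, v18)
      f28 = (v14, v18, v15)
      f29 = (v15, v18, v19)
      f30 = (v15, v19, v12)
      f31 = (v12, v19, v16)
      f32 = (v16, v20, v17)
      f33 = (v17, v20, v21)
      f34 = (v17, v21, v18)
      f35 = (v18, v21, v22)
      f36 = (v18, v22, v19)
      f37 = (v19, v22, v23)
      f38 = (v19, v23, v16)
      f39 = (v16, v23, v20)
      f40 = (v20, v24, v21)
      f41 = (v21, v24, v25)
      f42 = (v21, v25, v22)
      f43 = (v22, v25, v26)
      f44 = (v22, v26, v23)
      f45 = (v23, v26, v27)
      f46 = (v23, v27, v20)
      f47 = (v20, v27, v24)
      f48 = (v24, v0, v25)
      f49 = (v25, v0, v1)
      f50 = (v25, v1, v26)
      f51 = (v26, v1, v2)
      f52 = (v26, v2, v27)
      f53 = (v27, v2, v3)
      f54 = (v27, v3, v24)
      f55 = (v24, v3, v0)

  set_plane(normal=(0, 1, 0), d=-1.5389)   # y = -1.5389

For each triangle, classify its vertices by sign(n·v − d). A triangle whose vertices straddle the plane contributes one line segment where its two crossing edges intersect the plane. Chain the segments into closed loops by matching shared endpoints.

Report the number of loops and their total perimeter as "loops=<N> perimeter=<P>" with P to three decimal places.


Straddling triangles (18 of 56):
  (v16,v20,v17) [+-+] → (-2.2175, -1.5389, 0)–(-1.64135, -1.5389, 0.398693)  len=0.7006
  (v17,v20,v21) [+--] → (-1.64135, -1.5389, 0.398693)–(-1.39382, -1.5389, 0.57)  len=0.3010
  (v17,v21,v18) [+-+] → (-1.39382, -1.5389, 0.57)–(-1.00546, -1.5389, 0.301221)  len=0.4723
  (v18,v21,v22) [+--] → (-1.00546, -1.5389, 0.301221)–(-0.570209, -1.5389, 0)  len=0.5293
  (v18,v22,v19) [+-+] → (-0.570209, -1.5389, 0)–(-0.74684, -1.5389, -0.122243)  len=0.2148
  (v19,v22,v23) [+--] → (-0.74684, -1.5389, -0.122243)–(-1.39382, -1.5389, -0.57)  len=0.7868
  (v19,v23,v16) [+-+] → (-1.39382, -1.5389, -0.57)–(-1.97489, -1.5389, -0.167896)  len=0.7066
  (v16,v23,v20) [+--] → (-1.97489, -1.5389, -0.167896)–(-2.2175, -1.5389, 0)  len=0.2950
  (v22,v25,v26) [--+] → (1.22719, -1.5389, 0.23831)–(0.262227, -1.5389, 0)  len=0.9940
  (v22,v26,v23) [-+-] → (0.262227, -1.5389, 0)–(0.745576, -1.5389, -0.119356)  len=0.4979
  (v23,v26,v27) [-+-] → (0.745576, -1.5389, -0.119356)–(1.22719, -1.5389, -0.23831)  len=0.4961
  (v24,v0,v25) [-+-] → (2.12891, -1.5389, 0)–(1.64107, -1.5389, 0.487806)  len=0.6899
  (v25,v0,v1) [-++] → (1.64107, -1.5389, 0.487806)–(1.55888, -1.5389, 0.57)  len=0.1162
  (v25,v1,v26) [-++] → (1.55888, -1.5389, 0.57)–(1.22719, -1.5389, 0.23831)  len=0.4691
  (v26,v2,v27) [++-] → (1.47668, -1.5389, -0.487806)–(1.22719, -1.5389, -0.23831)  len=0.3528
  (v27,v2,v3) [-++] → (1.47668, -1.5389, -0.487806)–(1.55888, -1.5389, -0.57)  len=0.1162
  (v27,v3,v24) [-+-] → (1.55888, -1.5389, -0.57)–(1.94982, -1.5389, -0.179086)  len=0.5529
  (v24,v3,v0) [-++] → (1.94982, -1.5389, -0.179086)–(2.12891, -1.5389, 0)  len=0.2533

Chained into 2 loop(s):
  loop 1: 8 segments, perimeter = 4.0066
  loop 2: 10 segments, perimeter = 4.5383
Total perimeter = 8.545

loops=2 perimeter=8.545


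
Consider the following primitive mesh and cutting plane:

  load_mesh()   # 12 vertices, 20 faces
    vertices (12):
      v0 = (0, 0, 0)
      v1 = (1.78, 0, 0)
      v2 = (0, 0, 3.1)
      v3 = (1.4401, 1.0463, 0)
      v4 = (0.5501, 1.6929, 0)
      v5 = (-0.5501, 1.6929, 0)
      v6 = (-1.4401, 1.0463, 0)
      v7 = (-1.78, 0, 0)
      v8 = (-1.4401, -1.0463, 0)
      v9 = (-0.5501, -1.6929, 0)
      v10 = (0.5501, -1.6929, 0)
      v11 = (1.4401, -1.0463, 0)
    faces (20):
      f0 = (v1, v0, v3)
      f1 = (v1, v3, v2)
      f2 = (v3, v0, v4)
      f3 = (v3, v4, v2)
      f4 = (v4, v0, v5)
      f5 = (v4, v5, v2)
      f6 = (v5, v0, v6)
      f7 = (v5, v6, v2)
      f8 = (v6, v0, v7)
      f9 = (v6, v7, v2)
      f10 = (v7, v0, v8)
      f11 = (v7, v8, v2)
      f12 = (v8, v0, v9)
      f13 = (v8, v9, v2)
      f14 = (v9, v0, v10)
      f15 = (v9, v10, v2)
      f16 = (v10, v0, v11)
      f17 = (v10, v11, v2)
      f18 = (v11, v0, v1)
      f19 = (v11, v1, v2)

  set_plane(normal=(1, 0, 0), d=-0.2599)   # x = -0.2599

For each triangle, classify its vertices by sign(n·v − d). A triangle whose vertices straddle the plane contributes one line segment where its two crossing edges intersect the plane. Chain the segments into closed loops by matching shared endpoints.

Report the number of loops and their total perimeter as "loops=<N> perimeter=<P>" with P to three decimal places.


Straddling triangles (12 of 20):
  (v4,v0,v5) [++-] → (-0.2599, 0.799827, 0)–(-0.2599, 1.6929, 0)  len=0.8931
  (v4,v5,v2) [+-+] → (-0.2599, 1.6929, 0)–(-0.2599, 0.799827, 1.63538)  len=1.8633
  (v5,v0,v6) [-+-] → (-0.2599, 0.799827, 0)–(-0.2599, 0.18883, 0)  len=0.6110
  (v5,v6,v2) [--+] → (-0.2599, 0.18883, 2.54053)–(-0.2599, 0.799827, 1.63538)  len=1.0921
  (v6,v0,v7) [-+-] → (-0.2599, 0.18883, 0)–(-0.2599, 0, 0)  len=0.1888
  (v6,v7,v2) [--+] → (-0.2599, 0, 2.64737)–(-0.2599, 0.18883, 2.54053)  len=0.2170
  (v7,v0,v8) [-+-] → (-0.2599, 0, 0)–(-0.2599, -0.18883, 0)  len=0.1888
  (v7,v8,v2) [--+] → (-0.2599, -0.18883, 2.54053)–(-0.2599, 0, 2.64737)  len=0.2170
  (v8,v0,v9) [-+-] → (-0.2599, -0.18883, 0)–(-0.2599, -0.799827, 0)  len=0.6110
  (v8,v9,v2) [--+] → (-0.2599, -0.799827, 1.63538)–(-0.2599, -0.18883, 2.54053)  len=1.0921
  (v9,v0,v10) [-++] → (-0.2599, -0.799827, 0)–(-0.2599, -1.6929, 0)  len=0.8931
  (v9,v10,v2) [-++] → (-0.2599, -1.6929, 0)–(-0.2599, -0.799827, 1.63538)  len=1.8633

Chained into 1 loop(s):
  loop 1: 12 segments, perimeter = 9.7305
Total perimeter = 9.731

loops=1 perimeter=9.731
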